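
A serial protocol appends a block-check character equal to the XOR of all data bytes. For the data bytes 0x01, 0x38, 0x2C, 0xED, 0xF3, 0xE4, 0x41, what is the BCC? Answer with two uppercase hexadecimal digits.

XOR the bytes together:
  start with 0x01
  0x01 ⊕ 0x38 = 0x39
  0x39 ⊕ 0x2C = 0x15
  0x15 ⊕ 0xED = 0xF8
  0xF8 ⊕ 0xF3 = 0x0B
  0x0B ⊕ 0xE4 = 0xEF
  0xEF ⊕ 0x41 = 0xAE

AE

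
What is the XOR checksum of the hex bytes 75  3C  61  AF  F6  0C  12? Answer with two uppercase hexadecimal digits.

6F

XOR the bytes together:
  start with 0x75
  0x75 ⊕ 0x3C = 0x49
  0x49 ⊕ 0x61 = 0x28
  0x28 ⊕ 0xAF = 0x87
  0x87 ⊕ 0xF6 = 0x71
  0x71 ⊕ 0x0C = 0x7D
  0x7D ⊕ 0x12 = 0x6F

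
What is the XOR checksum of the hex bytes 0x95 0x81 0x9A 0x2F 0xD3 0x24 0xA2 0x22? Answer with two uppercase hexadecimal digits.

D6

XOR the bytes together:
  start with 0x95
  0x95 ⊕ 0x81 = 0x14
  0x14 ⊕ 0x9A = 0x8E
  0x8E ⊕ 0x2F = 0xA1
  0xA1 ⊕ 0xD3 = 0x72
  0x72 ⊕ 0x24 = 0x56
  0x56 ⊕ 0xA2 = 0xF4
  0xF4 ⊕ 0x22 = 0xD6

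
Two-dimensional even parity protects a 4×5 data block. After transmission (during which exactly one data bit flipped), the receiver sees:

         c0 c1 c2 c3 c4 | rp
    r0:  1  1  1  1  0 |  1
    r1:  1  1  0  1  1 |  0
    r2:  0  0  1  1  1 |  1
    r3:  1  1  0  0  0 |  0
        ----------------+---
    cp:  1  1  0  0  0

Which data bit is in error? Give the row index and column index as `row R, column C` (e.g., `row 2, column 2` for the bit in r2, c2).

Recompute each row's even parity and compare to rp:
  r0: data parity 0, sent rp 1 → mismatch
  r1: data parity 0, sent rp 0 → ok
  r2: data parity 1, sent rp 1 → ok
  r3: data parity 0, sent rp 0 → ok
Recompute each column's even parity and compare to cp:
  c0: data parity 1, sent cp 1 → ok
  c1: data parity 1, sent cp 1 → ok
  c2: data parity 0, sent cp 0 → ok
  c3: data parity 1, sent cp 0 → mismatch
  c4: data parity 0, sent cp 0 → ok
Exactly one row (r0) and one column (c3) fail → the flipped bit is at their intersection.

row 0, column 3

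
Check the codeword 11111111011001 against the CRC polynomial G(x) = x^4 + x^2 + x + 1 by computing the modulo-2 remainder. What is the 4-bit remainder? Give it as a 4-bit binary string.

Modulo-2 division of 11111111011001 by 10111:
  pos 0: 11111 XOR 10111 = 01000
  pos 1: 10001 XOR 10111 = 00110
  pos 3: 11011 XOR 10111 = 01100
  pos 4: 11000 XOR 10111 = 01111
  pos 5: 11111 XOR 10111 = 01000
  pos 6: 10001 XOR 10111 = 00110
  pos 8: 11000 XOR 10111 = 01111
  pos 9: 11111 XOR 10111 = 01000
Remainder = 1000 (nonzero — an error is detected).

1000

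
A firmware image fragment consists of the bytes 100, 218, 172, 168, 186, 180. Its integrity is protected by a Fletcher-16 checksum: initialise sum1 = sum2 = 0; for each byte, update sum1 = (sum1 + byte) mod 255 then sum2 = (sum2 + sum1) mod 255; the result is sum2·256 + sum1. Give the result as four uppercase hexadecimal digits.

7704

Running sums (mod 255):
  after byte 0 (100): sum1=100, sum2=100
  after byte 1 (218): sum1=63, sum2=163
  after byte 2 (172): sum1=235, sum2=143
  after byte 3 (168): sum1=148, sum2=36
  after byte 4 (186): sum1=79, sum2=115
  after byte 5 (180): sum1=4, sum2=119
Checksum = sum2·256 + sum1 = 119·256 + 4 = 30468 = 0x7704.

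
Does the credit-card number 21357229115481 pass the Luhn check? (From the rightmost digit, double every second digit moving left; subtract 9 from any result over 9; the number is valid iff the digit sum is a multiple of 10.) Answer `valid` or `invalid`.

invalid

From the right, keep odd positions and double even positions (subtract 9 from any doubled value over 9):
  doubled (positions 2,4,...): 7 1 2 4 5 6 4 → sum 29
  kept (positions 1,3,...): 1 4 1 9 2 5 1 → sum 23
Total = 52.
52 mod 10 = 2, so the number is invalid.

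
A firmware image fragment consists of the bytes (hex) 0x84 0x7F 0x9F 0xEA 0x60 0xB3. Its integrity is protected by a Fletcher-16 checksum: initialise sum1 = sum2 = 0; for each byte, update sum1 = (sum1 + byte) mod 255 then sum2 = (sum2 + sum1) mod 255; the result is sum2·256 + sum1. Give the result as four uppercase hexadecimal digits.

4CA2

Running sums (mod 255):
  after byte 0 (0x84): sum1=132, sum2=132
  after byte 1 (0x7F): sum1=4, sum2=136
  after byte 2 (0x9F): sum1=163, sum2=44
  after byte 3 (0xEA): sum1=142, sum2=186
  after byte 4 (0x60): sum1=238, sum2=169
  after byte 5 (0xB3): sum1=162, sum2=76
Checksum = sum2·256 + sum1 = 76·256 + 162 = 19618 = 0x4CA2.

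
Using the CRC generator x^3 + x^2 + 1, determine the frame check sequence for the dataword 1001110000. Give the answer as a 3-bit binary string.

100

Append 3 zeros: 1001110000000. Divide by 1101 (XOR where the leading bit is 1):
  pos 0: 1001 XOR 1101 = 0100
  pos 1: 1001 XOR 1101 = 0100
  pos 2: 1001 XOR 1101 = 0100
  pos 3: 1000 XOR 1101 = 0101
  pos 4: 1010 XOR 1101 = 0111
  pos 5: 1110 XOR 1101 = 0011
  pos 7: 1100 XOR 1101 = 0001
Remainder (last 3 bits) = 100. This is the CRC / FCS.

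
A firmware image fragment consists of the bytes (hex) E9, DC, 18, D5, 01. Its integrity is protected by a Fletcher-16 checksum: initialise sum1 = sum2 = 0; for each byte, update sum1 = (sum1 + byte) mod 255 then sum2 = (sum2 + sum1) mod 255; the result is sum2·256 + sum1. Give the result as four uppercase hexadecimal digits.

F9B5

Running sums (mod 255):
  after byte 0 (E9): sum1=233, sum2=233
  after byte 1 (DC): sum1=198, sum2=176
  after byte 2 (18): sum1=222, sum2=143
  after byte 3 (D5): sum1=180, sum2=68
  after byte 4 (01): sum1=181, sum2=249
Checksum = sum2·256 + sum1 = 249·256 + 181 = 63925 = 0xF9B5.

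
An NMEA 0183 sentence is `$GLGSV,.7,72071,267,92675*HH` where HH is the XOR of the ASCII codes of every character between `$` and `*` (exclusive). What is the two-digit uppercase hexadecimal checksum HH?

XOR the ASCII codes of the payload characters:
  'G' = 0x47 → acc = 0x47
  'L' = 0x4C → acc = 0x0B
  'G' = 0x47 → acc = 0x4C
  'S' = 0x53 → acc = 0x1F
  'V' = 0x56 → acc = 0x49
  ',' = 0x2C → acc = 0x65
  '.' = 0x2E → acc = 0x4B
  '7' = 0x37 → acc = 0x7C
  ',' = 0x2C → acc = 0x50
  '7' = 0x37 → acc = 0x67
  '2' = 0x32 → acc = 0x55
  '0' = 0x30 → acc = 0x65
  '7' = 0x37 → acc = 0x52
  '1' = 0x31 → acc = 0x63
  ',' = 0x2C → acc = 0x4F
  '2' = 0x32 → acc = 0x7D
  '6' = 0x36 → acc = 0x4B
  '7' = 0x37 → acc = 0x7C
  ',' = 0x2C → acc = 0x50
  '9' = 0x39 → acc = 0x69
  '2' = 0x32 → acc = 0x5B
  '6' = 0x36 → acc = 0x6D
  '7' = 0x37 → acc = 0x5A
  '5' = 0x35 → acc = 0x6F
Checksum = 0x6F.

6F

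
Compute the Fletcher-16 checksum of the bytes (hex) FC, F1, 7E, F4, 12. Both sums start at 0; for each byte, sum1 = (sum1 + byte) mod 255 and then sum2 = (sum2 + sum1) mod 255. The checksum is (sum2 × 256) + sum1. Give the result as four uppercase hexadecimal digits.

Running sums (mod 255):
  after byte 0 (FC): sum1=252, sum2=252
  after byte 1 (F1): sum1=238, sum2=235
  after byte 2 (7E): sum1=109, sum2=89
  after byte 3 (F4): sum1=98, sum2=187
  after byte 4 (12): sum1=116, sum2=48
Checksum = sum2·256 + sum1 = 48·256 + 116 = 12404 = 0x3074.

3074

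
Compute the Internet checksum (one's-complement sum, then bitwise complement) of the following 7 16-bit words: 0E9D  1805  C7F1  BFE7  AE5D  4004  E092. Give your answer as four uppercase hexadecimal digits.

828F

One's-complement addition (fold any carry out of bit 15 back into bit 0):
  0x0E9D + 0x1805 = 0x026A2
  0x26A2 + 0xC7F1 = 0x0EE93
  0xEE93 + 0xBFE7 = 0x1AE7A → wrap carry → 0xAE7B
  0xAE7B + 0xAE5D = 0x15CD8 → wrap carry → 0x5CD9
  0x5CD9 + 0x4004 = 0x09CDD
  0x9CDD + 0xE092 = 0x17D6F → wrap carry → 0x7D70
One's-complement sum = 0x7D70.
Checksum = ~0x7D70 & 0xFFFF = 0x828F.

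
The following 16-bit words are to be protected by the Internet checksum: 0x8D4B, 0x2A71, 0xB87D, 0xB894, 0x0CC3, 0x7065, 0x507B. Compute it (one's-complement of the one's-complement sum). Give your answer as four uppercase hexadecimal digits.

One's-complement addition (fold any carry out of bit 15 back into bit 0):
  0x8D4B + 0x2A71 = 0x0B7BC
  0xB7BC + 0xB87D = 0x17039 → wrap carry → 0x703A
  0x703A + 0xB894 = 0x128CE → wrap carry → 0x28CF
  0x28CF + 0x0CC3 = 0x03592
  0x3592 + 0x7065 = 0x0A5F7
  0xA5F7 + 0x507B = 0x0F672
One's-complement sum = 0xF672.
Checksum = ~0xF672 & 0xFFFF = 0x098D.

098D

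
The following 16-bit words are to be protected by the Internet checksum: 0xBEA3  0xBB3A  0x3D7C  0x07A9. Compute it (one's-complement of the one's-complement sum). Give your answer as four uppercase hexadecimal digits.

One's-complement addition (fold any carry out of bit 15 back into bit 0):
  0xBEA3 + 0xBB3A = 0x179DD → wrap carry → 0x79DE
  0x79DE + 0x3D7C = 0x0B75A
  0xB75A + 0x07A9 = 0x0BF03
One's-complement sum = 0xBF03.
Checksum = ~0xBF03 & 0xFFFF = 0x40FC.

40FC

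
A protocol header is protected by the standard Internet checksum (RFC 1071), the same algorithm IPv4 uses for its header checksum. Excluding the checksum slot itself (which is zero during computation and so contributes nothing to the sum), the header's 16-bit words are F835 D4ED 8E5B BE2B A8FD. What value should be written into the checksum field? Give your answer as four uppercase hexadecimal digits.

One's-complement addition (fold any carry out of bit 15 back into bit 0):
  0xF835 + 0xD4ED = 0x1CD22 → wrap carry → 0xCD23
  0xCD23 + 0x8E5B = 0x15B7E → wrap carry → 0x5B7F
  0x5B7F + 0xBE2B = 0x119AA → wrap carry → 0x19AB
  0x19AB + 0xA8FD = 0x0C2A8
One's-complement sum = 0xC2A8.
Checksum = ~0xC2A8 & 0xFFFF = 0x3D57.

3D57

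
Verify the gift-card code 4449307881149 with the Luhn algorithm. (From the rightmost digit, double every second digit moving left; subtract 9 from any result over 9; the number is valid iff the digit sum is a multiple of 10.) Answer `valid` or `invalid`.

valid

From the right, keep odd positions and double even positions (subtract 9 from any doubled value over 9):
  doubled (positions 2,4,...): 8 2 7 0 9 8 → sum 34
  kept (positions 1,3,...): 9 1 8 7 3 4 4 → sum 36
Total = 70.
70 mod 10 = 0, so the number is valid.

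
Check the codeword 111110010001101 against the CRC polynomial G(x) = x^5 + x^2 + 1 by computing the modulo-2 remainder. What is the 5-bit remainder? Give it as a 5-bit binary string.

Modulo-2 division of 111110010001101 by 100101:
  pos 0: 111110 XOR 100101 = 011011
  pos 1: 110110 XOR 100101 = 010011
  pos 2: 100111 XOR 100101 = 000010
  pos 6: 100001 XOR 100101 = 000100
  pos 9: 100101 XOR 100101 = 000000
Remainder = 00000 (zero — the frame passes the CRC check).

00000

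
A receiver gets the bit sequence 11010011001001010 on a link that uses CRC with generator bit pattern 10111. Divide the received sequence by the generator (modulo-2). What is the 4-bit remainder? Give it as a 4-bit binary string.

Modulo-2 division of 11010011001001010 by 10111:
  pos 0: 11010 XOR 10111 = 01101
  pos 1: 11010 XOR 10111 = 01101
  pos 2: 11011 XOR 10111 = 01100
  pos 3: 11001 XOR 10111 = 01110
  pos 4: 11100 XOR 10111 = 01011
  pos 5: 10110 XOR 10111 = 00001
  pos 9: 11001 XOR 10111 = 01110
  pos 10: 11100 XOR 10111 = 01011
  pos 11: 10111 XOR 10111 = 00000
Remainder = 0000 (zero — the frame passes the CRC check).

0000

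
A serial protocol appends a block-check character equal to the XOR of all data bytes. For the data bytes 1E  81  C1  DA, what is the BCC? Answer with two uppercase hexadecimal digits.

84

XOR the bytes together:
  start with 0x1E
  0x1E ⊕ 0x81 = 0x9F
  0x9F ⊕ 0xC1 = 0x5E
  0x5E ⊕ 0xDA = 0x84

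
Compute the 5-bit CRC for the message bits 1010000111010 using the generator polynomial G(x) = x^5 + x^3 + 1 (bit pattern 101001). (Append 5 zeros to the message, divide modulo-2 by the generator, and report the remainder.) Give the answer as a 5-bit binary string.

11000

Append 5 zeros: 101000011101000000. Divide by 101001 (XOR where the leading bit is 1):
  pos 0: 101000 XOR 101001 = 000001
  pos 5: 101110 XOR 101001 = 000111
  pos 8: 111100 XOR 101001 = 010101
  pos 9: 101010 XOR 101001 = 000011
Remainder (last 5 bits) = 11000. This is the CRC / FCS.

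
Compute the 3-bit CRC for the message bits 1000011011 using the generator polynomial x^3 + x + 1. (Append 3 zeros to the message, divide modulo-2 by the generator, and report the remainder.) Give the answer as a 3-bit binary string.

Append 3 zeros: 1000011011000. Divide by 1011 (XOR where the leading bit is 1):
  pos 0: 1000 XOR 1011 = 0011
  pos 2: 1101 XOR 1011 = 0110
  pos 3: 1101 XOR 1011 = 0110
  pos 4: 1100 XOR 1011 = 0111
  pos 5: 1111 XOR 1011 = 0100
  pos 6: 1001 XOR 1011 = 0010
  pos 8: 1000 XOR 1011 = 0011
Remainder (last 3 bits) = 110. This is the CRC / FCS.

110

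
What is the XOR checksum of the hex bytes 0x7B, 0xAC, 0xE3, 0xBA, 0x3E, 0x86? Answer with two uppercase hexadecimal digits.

XOR the bytes together:
  start with 0x7B
  0x7B ⊕ 0xAC = 0xD7
  0xD7 ⊕ 0xE3 = 0x34
  0x34 ⊕ 0xBA = 0x8E
  0x8E ⊕ 0x3E = 0xB0
  0xB0 ⊕ 0x86 = 0x36

36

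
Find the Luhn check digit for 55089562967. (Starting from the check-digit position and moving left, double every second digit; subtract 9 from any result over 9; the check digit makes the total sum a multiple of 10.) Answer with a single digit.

Partial digits right→left: 7 6 9 2 6 5 9 8 0 5 5
Double every second digit counting from the check-digit position (so the 1st, 3rd, 5th, ... of the partial from the right).
  doubled (with −9 where >9): 5 9 3 9 0 1 → sum 27
  kept as-is: 6 2 5 8 5 → sum 26
Total = 27 + 26 = 53.
Check digit = (10 − (53 mod 10)) mod 10 = 7.

7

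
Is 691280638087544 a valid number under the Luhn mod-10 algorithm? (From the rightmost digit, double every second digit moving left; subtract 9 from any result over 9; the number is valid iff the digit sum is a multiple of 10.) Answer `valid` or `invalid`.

invalid

From the right, keep odd positions and double even positions (subtract 9 from any doubled value over 9):
  doubled (positions 2,4,...): 8 5 0 6 0 4 9 → sum 32
  kept (positions 1,3,...): 4 5 8 8 6 8 1 6 → sum 46
Total = 78.
78 mod 10 = 8, so the number is invalid.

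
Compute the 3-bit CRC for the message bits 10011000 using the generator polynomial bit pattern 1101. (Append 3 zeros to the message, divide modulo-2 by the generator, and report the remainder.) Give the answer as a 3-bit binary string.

010

Append 3 zeros: 10011000000. Divide by 1101 (XOR where the leading bit is 1):
  pos 0: 1001 XOR 1101 = 0100
  pos 1: 1001 XOR 1101 = 0100
  pos 2: 1000 XOR 1101 = 0101
  pos 3: 1010 XOR 1101 = 0111
  pos 4: 1110 XOR 1101 = 0011
  pos 6: 1100 XOR 1101 = 0001
Remainder (last 3 bits) = 010. This is the CRC / FCS.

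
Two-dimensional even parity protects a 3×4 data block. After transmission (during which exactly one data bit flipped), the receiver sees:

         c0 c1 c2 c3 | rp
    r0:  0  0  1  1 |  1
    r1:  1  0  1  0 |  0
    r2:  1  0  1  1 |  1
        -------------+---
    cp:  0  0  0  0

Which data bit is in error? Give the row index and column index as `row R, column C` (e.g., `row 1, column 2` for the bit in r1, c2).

row 0, column 2

Recompute each row's even parity and compare to rp:
  r0: data parity 0, sent rp 1 → mismatch
  r1: data parity 0, sent rp 0 → ok
  r2: data parity 1, sent rp 1 → ok
Recompute each column's even parity and compare to cp:
  c0: data parity 0, sent cp 0 → ok
  c1: data parity 0, sent cp 0 → ok
  c2: data parity 1, sent cp 0 → mismatch
  c3: data parity 0, sent cp 0 → ok
Exactly one row (r0) and one column (c2) fail → the flipped bit is at their intersection.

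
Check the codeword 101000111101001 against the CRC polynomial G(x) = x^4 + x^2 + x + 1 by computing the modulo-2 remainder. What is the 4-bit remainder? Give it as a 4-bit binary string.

0000

Modulo-2 division of 101000111101001 by 10111:
  pos 0: 10100 XOR 10111 = 00011
  pos 3: 11011 XOR 10111 = 01100
  pos 4: 11001 XOR 10111 = 01110
  pos 5: 11101 XOR 10111 = 01010
  pos 6: 10100 XOR 10111 = 00011
  pos 9: 11100 XOR 10111 = 01011
  pos 10: 10111 XOR 10111 = 00000
Remainder = 0000 (zero — the frame passes the CRC check).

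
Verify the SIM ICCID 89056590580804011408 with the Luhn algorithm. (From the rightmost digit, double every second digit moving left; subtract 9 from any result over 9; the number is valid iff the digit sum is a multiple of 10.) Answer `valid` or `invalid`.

From the right, keep odd positions and double even positions (subtract 9 from any doubled value over 9):
  doubled (positions 2,4,...): 0 2 0 0 0 1 9 3 0 7 → sum 22
  kept (positions 1,3,...): 8 4 1 4 8 8 0 5 5 9 → sum 52
Total = 74.
74 mod 10 = 4, so the number is invalid.

invalid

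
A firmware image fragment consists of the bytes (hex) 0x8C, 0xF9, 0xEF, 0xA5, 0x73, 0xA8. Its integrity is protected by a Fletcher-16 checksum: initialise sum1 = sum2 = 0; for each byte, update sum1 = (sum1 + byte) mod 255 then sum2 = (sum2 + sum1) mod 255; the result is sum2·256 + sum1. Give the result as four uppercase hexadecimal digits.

Running sums (mod 255):
  after byte 0 (0x8C): sum1=140, sum2=140
  after byte 1 (0xF9): sum1=134, sum2=19
  after byte 2 (0xEF): sum1=118, sum2=137
  after byte 3 (0xA5): sum1=28, sum2=165
  after byte 4 (0x73): sum1=143, sum2=53
  after byte 5 (0xA8): sum1=56, sum2=109
Checksum = sum2·256 + sum1 = 109·256 + 56 = 27960 = 0x6D38.

6D38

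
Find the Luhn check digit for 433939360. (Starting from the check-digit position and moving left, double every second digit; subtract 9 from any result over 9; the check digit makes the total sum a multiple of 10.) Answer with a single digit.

Partial digits right→left: 0 6 3 9 3 9 3 3 4
Double every second digit counting from the check-digit position (so the 1st, 3rd, 5th, ... of the partial from the right).
  doubled (with −9 where >9): 0 6 6 6 8 → sum 26
  kept as-is: 6 9 9 3 → sum 27
Total = 26 + 27 = 53.
Check digit = (10 − (53 mod 10)) mod 10 = 7.

7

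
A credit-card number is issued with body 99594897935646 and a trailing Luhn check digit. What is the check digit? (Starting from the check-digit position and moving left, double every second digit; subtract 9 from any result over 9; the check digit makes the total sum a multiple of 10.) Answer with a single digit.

Partial digits right→left: 6 4 6 5 3 9 7 9 8 4 9 5 9 9
Double every second digit counting from the check-digit position (so the 1st, 3rd, 5th, ... of the partial from the right).
  doubled (with −9 where >9): 3 3 6 5 7 9 9 → sum 42
  kept as-is: 4 5 9 9 4 5 9 → sum 45
Total = 42 + 45 = 87.
Check digit = (10 − (87 mod 10)) mod 10 = 3.

3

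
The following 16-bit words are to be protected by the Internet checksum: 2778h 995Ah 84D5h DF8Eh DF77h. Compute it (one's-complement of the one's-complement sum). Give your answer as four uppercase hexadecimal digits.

One's-complement addition (fold any carry out of bit 15 back into bit 0):
  0x2778 + 0x995A = 0x0C0D2
  0xC0D2 + 0x84D5 = 0x145A7 → wrap carry → 0x45A8
  0x45A8 + 0xDF8E = 0x12536 → wrap carry → 0x2537
  0x2537 + 0xDF77 = 0x104AE → wrap carry → 0x04AF
One's-complement sum = 0x04AF.
Checksum = ~0x04AF & 0xFFFF = 0xFB50.

FB50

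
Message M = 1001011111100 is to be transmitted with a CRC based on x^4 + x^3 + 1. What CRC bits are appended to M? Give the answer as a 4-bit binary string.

0000

Append 4 zeros: 10010111111000000. Divide by 11001 (XOR where the leading bit is 1):
  pos 0: 10010 XOR 11001 = 01011
  pos 1: 10111 XOR 11001 = 01110
  pos 2: 11101 XOR 11001 = 00100
  pos 4: 10011 XOR 11001 = 01010
  pos 5: 10101 XOR 11001 = 01100
  pos 6: 11001 XOR 11001 = 00000
Remainder (last 4 bits) = 0000. This is the CRC / FCS.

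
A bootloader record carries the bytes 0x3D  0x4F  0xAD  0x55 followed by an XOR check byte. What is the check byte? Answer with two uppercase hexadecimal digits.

XOR the bytes together:
  start with 0x3D
  0x3D ⊕ 0x4F = 0x72
  0x72 ⊕ 0xAD = 0xDF
  0xDF ⊕ 0x55 = 0x8A

8A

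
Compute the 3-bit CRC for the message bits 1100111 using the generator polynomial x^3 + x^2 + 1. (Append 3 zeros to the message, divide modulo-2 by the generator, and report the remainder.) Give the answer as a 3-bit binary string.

Append 3 zeros: 1100111000. Divide by 1101 (XOR where the leading bit is 1):
  pos 0: 1100 XOR 1101 = 0001
  pos 3: 1111 XOR 1101 = 0010
  pos 5: 1000 XOR 1101 = 0101
  pos 6: 1010 XOR 1101 = 0111
Remainder (last 3 bits) = 111. This is the CRC / FCS.

111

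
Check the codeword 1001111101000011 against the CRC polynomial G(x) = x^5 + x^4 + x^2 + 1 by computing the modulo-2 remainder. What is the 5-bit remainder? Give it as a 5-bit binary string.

Modulo-2 division of 1001111101000011 by 110101:
  pos 0: 100111 XOR 110101 = 010010
  pos 1: 100101 XOR 110101 = 010000
  pos 2: 100001 XOR 110101 = 010100
  pos 3: 101000 XOR 110101 = 011101
  pos 4: 111011 XOR 110101 = 001110
  pos 6: 111000 XOR 110101 = 001101
  pos 8: 110100 XOR 110101 = 000001
Remainder = 00111 (nonzero — an error is detected).

00111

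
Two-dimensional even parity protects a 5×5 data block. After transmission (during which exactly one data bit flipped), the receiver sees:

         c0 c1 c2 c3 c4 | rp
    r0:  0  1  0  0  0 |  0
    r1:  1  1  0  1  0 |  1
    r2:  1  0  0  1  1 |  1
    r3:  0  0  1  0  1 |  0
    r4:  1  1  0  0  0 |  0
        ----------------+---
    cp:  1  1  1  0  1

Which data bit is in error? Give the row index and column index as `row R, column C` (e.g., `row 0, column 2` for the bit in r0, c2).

Recompute each row's even parity and compare to rp:
  r0: data parity 1, sent rp 0 → mismatch
  r1: data parity 1, sent rp 1 → ok
  r2: data parity 1, sent rp 1 → ok
  r3: data parity 0, sent rp 0 → ok
  r4: data parity 0, sent rp 0 → ok
Recompute each column's even parity and compare to cp:
  c0: data parity 1, sent cp 1 → ok
  c1: data parity 1, sent cp 1 → ok
  c2: data parity 1, sent cp 1 → ok
  c3: data parity 0, sent cp 0 → ok
  c4: data parity 0, sent cp 1 → mismatch
Exactly one row (r0) and one column (c4) fail → the flipped bit is at their intersection.

row 0, column 4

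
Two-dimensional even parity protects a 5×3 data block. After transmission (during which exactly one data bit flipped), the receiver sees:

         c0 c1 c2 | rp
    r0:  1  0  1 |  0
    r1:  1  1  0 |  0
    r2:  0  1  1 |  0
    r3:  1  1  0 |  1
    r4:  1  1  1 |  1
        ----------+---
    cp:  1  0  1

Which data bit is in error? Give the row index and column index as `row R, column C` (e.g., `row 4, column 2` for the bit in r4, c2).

Recompute each row's even parity and compare to rp:
  r0: data parity 0, sent rp 0 → ok
  r1: data parity 0, sent rp 0 → ok
  r2: data parity 0, sent rp 0 → ok
  r3: data parity 0, sent rp 1 → mismatch
  r4: data parity 1, sent rp 1 → ok
Recompute each column's even parity and compare to cp:
  c0: data parity 0, sent cp 1 → mismatch
  c1: data parity 0, sent cp 0 → ok
  c2: data parity 1, sent cp 1 → ok
Exactly one row (r3) and one column (c0) fail → the flipped bit is at their intersection.

row 3, column 0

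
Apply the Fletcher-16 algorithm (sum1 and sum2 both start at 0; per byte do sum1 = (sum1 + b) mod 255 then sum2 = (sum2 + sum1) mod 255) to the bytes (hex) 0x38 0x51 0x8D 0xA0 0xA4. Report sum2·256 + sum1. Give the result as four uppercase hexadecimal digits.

EC5C

Running sums (mod 255):
  after byte 0 (0x38): sum1=56, sum2=56
  after byte 1 (0x51): sum1=137, sum2=193
  after byte 2 (0x8D): sum1=23, sum2=216
  after byte 3 (0xA0): sum1=183, sum2=144
  after byte 4 (0xA4): sum1=92, sum2=236
Checksum = sum2·256 + sum1 = 236·256 + 92 = 60508 = 0xEC5C.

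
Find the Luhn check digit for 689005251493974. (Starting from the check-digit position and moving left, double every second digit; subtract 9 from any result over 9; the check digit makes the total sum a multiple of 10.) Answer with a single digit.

4

Partial digits right→left: 4 7 9 3 9 4 1 5 2 5 0 0 9 8 6
Double every second digit counting from the check-digit position (so the 1st, 3rd, 5th, ... of the partial from the right).
  doubled (with −9 where >9): 8 9 9 2 4 0 9 3 → sum 44
  kept as-is: 7 3 4 5 5 0 8 → sum 32
Total = 44 + 32 = 76.
Check digit = (10 − (76 mod 10)) mod 10 = 4.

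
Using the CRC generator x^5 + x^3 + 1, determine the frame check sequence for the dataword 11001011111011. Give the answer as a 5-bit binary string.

Append 5 zeros: 1100101111101100000. Divide by 101001 (XOR where the leading bit is 1):
  pos 0: 110010 XOR 101001 = 011011
  pos 1: 110111 XOR 101001 = 011110
  pos 2: 111101 XOR 101001 = 010100
  pos 3: 101001 XOR 101001 = 000000
  pos 9: 110110 XOR 101001 = 011111
  pos 10: 111110 XOR 101001 = 010111
  pos 11: 101110 XOR 101001 = 000111
Remainder (last 5 bits) = 11100. This is the CRC / FCS.

11100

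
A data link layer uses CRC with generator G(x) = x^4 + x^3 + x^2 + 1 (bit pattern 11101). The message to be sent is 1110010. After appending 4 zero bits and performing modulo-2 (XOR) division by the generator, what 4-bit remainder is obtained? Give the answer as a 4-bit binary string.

1001

Append 4 zeros: 11100100000. Divide by 11101 (XOR where the leading bit is 1):
  pos 0: 11100 XOR 11101 = 00001
  pos 4: 11000 XOR 11101 = 00101
  pos 6: 10100 XOR 11101 = 01001
Remainder (last 4 bits) = 1001. This is the CRC / FCS.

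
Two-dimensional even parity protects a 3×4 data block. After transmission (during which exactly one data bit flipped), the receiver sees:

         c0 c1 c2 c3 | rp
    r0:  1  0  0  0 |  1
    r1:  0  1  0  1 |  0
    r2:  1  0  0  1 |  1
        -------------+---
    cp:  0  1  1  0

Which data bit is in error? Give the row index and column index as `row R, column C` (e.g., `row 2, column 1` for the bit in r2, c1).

row 2, column 2

Recompute each row's even parity and compare to rp:
  r0: data parity 1, sent rp 1 → ok
  r1: data parity 0, sent rp 0 → ok
  r2: data parity 0, sent rp 1 → mismatch
Recompute each column's even parity and compare to cp:
  c0: data parity 0, sent cp 0 → ok
  c1: data parity 1, sent cp 1 → ok
  c2: data parity 0, sent cp 1 → mismatch
  c3: data parity 0, sent cp 0 → ok
Exactly one row (r2) and one column (c2) fail → the flipped bit is at their intersection.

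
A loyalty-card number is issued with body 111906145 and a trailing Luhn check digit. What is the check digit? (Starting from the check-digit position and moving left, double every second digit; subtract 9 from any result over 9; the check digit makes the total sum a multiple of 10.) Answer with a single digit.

Partial digits right→left: 5 4 1 6 0 9 1 1 1
Double every second digit counting from the check-digit position (so the 1st, 3rd, 5th, ... of the partial from the right).
  doubled (with −9 where >9): 1 2 0 2 2 → sum 7
  kept as-is: 4 6 9 1 → sum 20
Total = 7 + 20 = 27.
Check digit = (10 − (27 mod 10)) mod 10 = 3.

3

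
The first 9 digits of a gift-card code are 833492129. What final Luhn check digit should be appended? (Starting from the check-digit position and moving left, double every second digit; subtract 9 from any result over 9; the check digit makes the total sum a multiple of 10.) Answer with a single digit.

Partial digits right→left: 9 2 1 2 9 4 3 3 8
Double every second digit counting from the check-digit position (so the 1st, 3rd, 5th, ... of the partial from the right).
  doubled (with −9 where >9): 9 2 9 6 7 → sum 33
  kept as-is: 2 2 4 3 → sum 11
Total = 33 + 11 = 44.
Check digit = (10 − (44 mod 10)) mod 10 = 6.

6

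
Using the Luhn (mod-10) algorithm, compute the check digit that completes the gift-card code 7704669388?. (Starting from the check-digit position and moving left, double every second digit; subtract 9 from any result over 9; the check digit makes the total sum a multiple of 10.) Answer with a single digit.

1

Partial digits right→left: 8 8 3 9 6 6 4 0 7 7
Double every second digit counting from the check-digit position (so the 1st, 3rd, 5th, ... of the partial from the right).
  doubled (with −9 where >9): 7 6 3 8 5 → sum 29
  kept as-is: 8 9 6 0 7 → sum 30
Total = 29 + 30 = 59.
Check digit = (10 − (59 mod 10)) mod 10 = 1.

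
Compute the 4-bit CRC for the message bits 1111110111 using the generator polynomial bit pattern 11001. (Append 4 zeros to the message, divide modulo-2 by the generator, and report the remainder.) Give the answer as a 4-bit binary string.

Append 4 zeros: 11111101110000. Divide by 11001 (XOR where the leading bit is 1):
  pos 0: 11111 XOR 11001 = 00110
  pos 2: 11010 XOR 11001 = 00011
  pos 5: 11111 XOR 11001 = 00110
  pos 7: 11000 XOR 11001 = 00001
Remainder (last 4 bits) = 0100. This is the CRC / FCS.

0100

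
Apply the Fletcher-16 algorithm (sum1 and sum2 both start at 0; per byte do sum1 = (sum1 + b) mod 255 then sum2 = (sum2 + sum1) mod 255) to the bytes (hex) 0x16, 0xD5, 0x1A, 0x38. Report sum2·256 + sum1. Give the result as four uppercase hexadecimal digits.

463E

Running sums (mod 255):
  after byte 0 (0x16): sum1=22, sum2=22
  after byte 1 (0xD5): sum1=235, sum2=2
  after byte 2 (0x1A): sum1=6, sum2=8
  after byte 3 (0x38): sum1=62, sum2=70
Checksum = sum2·256 + sum1 = 70·256 + 62 = 17982 = 0x463E.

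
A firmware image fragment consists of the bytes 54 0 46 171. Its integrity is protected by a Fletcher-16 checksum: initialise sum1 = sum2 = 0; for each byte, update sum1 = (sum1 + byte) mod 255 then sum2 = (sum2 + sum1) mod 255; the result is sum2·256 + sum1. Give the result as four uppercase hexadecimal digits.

E010

Running sums (mod 255):
  after byte 0 (54): sum1=54, sum2=54
  after byte 1 (0): sum1=54, sum2=108
  after byte 2 (46): sum1=100, sum2=208
  after byte 3 (171): sum1=16, sum2=224
Checksum = sum2·256 + sum1 = 224·256 + 16 = 57360 = 0xE010.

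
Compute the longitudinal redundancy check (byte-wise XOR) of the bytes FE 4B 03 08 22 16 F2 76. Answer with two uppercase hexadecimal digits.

XOR the bytes together:
  start with 0xFE
  0xFE ⊕ 0x4B = 0xB5
  0xB5 ⊕ 0x03 = 0xB6
  0xB6 ⊕ 0x08 = 0xBE
  0xBE ⊕ 0x22 = 0x9C
  0x9C ⊕ 0x16 = 0x8A
  0x8A ⊕ 0xF2 = 0x78
  0x78 ⊕ 0x76 = 0x0E

0E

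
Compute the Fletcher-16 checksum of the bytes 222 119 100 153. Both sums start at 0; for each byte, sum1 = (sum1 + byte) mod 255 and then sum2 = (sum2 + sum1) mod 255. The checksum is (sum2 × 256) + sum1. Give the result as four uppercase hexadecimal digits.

Running sums (mod 255):
  after byte 0 (222): sum1=222, sum2=222
  after byte 1 (119): sum1=86, sum2=53
  after byte 2 (100): sum1=186, sum2=239
  after byte 3 (153): sum1=84, sum2=68
Checksum = sum2·256 + sum1 = 68·256 + 84 = 17492 = 0x4454.

4454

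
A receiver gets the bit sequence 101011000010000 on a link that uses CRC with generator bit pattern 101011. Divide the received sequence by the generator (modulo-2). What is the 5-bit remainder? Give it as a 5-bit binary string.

Modulo-2 division of 101011000010000 by 101011:
  pos 0: 101011 XOR 101011 = 000000
Remainder = 10000 (nonzero — an error is detected).

10000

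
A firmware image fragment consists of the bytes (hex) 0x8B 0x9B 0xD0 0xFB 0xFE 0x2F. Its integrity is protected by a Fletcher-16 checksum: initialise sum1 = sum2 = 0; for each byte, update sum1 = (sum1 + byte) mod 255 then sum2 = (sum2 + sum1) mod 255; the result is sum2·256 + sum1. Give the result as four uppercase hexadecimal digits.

Running sums (mod 255):
  after byte 0 (0x8B): sum1=139, sum2=139
  after byte 1 (0x9B): sum1=39, sum2=178
  after byte 2 (0xD0): sum1=247, sum2=170
  after byte 3 (0xFB): sum1=243, sum2=158
  after byte 4 (0xFE): sum1=242, sum2=145
  after byte 5 (0x2F): sum1=34, sum2=179
Checksum = sum2·256 + sum1 = 179·256 + 34 = 45858 = 0xB322.

B322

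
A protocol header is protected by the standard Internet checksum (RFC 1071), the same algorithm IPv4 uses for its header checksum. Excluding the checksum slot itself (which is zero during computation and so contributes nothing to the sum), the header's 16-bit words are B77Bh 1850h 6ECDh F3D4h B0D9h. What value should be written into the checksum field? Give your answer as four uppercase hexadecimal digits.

1CB8

One's-complement addition (fold any carry out of bit 15 back into bit 0):
  0xB77B + 0x1850 = 0x0CFCB
  0xCFCB + 0x6ECD = 0x13E98 → wrap carry → 0x3E99
  0x3E99 + 0xF3D4 = 0x1326D → wrap carry → 0x326E
  0x326E + 0xB0D9 = 0x0E347
One's-complement sum = 0xE347.
Checksum = ~0xE347 & 0xFFFF = 0x1CB8.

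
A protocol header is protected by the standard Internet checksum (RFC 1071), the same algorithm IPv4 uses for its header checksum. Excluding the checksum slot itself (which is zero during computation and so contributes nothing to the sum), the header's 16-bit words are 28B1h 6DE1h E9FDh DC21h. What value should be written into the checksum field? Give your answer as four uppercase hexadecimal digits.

A34D

One's-complement addition (fold any carry out of bit 15 back into bit 0):
  0x28B1 + 0x6DE1 = 0x09692
  0x9692 + 0xE9FD = 0x1808F → wrap carry → 0x8090
  0x8090 + 0xDC21 = 0x15CB1 → wrap carry → 0x5CB2
One's-complement sum = 0x5CB2.
Checksum = ~0x5CB2 & 0xFFFF = 0xA34D.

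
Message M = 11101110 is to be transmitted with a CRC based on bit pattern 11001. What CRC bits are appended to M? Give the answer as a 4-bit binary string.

0001

Append 4 zeros: 111011100000. Divide by 11001 (XOR where the leading bit is 1):
  pos 0: 11101 XOR 11001 = 00100
  pos 2: 10011 XOR 11001 = 01010
  pos 3: 10100 XOR 11001 = 01101
  pos 4: 11010 XOR 11001 = 00011
  pos 7: 11000 XOR 11001 = 00001
Remainder (last 4 bits) = 0001. This is the CRC / FCS.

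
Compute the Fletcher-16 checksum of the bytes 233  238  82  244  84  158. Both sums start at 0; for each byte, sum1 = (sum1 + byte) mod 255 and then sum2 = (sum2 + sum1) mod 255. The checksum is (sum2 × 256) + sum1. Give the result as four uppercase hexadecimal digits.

9513

Running sums (mod 255):
  after byte 0 (233): sum1=233, sum2=233
  after byte 1 (238): sum1=216, sum2=194
  after byte 2 (82): sum1=43, sum2=237
  after byte 3 (244): sum1=32, sum2=14
  after byte 4 (84): sum1=116, sum2=130
  after byte 5 (158): sum1=19, sum2=149
Checksum = sum2·256 + sum1 = 149·256 + 19 = 38163 = 0x9513.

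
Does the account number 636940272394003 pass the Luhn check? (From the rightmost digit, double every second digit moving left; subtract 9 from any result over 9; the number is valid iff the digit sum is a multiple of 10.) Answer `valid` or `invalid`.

From the right, keep odd positions and double even positions (subtract 9 from any doubled value over 9):
  doubled (positions 2,4,...): 0 8 6 5 0 9 6 → sum 34
  kept (positions 1,3,...): 3 0 9 2 2 4 6 6 → sum 32
Total = 66.
66 mod 10 = 6, so the number is invalid.

invalid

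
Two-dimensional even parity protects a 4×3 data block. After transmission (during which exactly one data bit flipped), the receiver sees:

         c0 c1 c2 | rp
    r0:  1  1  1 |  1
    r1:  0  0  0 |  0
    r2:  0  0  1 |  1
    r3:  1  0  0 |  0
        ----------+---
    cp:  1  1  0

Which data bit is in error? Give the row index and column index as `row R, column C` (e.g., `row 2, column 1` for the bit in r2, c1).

row 3, column 0

Recompute each row's even parity and compare to rp:
  r0: data parity 1, sent rp 1 → ok
  r1: data parity 0, sent rp 0 → ok
  r2: data parity 1, sent rp 1 → ok
  r3: data parity 1, sent rp 0 → mismatch
Recompute each column's even parity and compare to cp:
  c0: data parity 0, sent cp 1 → mismatch
  c1: data parity 1, sent cp 1 → ok
  c2: data parity 0, sent cp 0 → ok
Exactly one row (r3) and one column (c0) fail → the flipped bit is at their intersection.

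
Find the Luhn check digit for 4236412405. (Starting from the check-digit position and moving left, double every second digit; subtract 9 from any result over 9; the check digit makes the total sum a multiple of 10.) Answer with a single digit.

9

Partial digits right→left: 5 0 4 2 1 4 6 3 2 4
Double every second digit counting from the check-digit position (so the 1st, 3rd, 5th, ... of the partial from the right).
  doubled (with −9 where >9): 1 8 2 3 4 → sum 18
  kept as-is: 0 2 4 3 4 → sum 13
Total = 18 + 13 = 31.
Check digit = (10 − (31 mod 10)) mod 10 = 9.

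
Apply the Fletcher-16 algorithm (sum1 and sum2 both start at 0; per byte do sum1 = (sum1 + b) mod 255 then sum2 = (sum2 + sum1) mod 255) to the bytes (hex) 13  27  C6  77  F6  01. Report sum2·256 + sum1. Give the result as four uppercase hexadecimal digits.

A670

Running sums (mod 255):
  after byte 0 (13): sum1=19, sum2=19
  after byte 1 (27): sum1=58, sum2=77
  after byte 2 (C6): sum1=1, sum2=78
  after byte 3 (77): sum1=120, sum2=198
  after byte 4 (F6): sum1=111, sum2=54
  after byte 5 (01): sum1=112, sum2=166
Checksum = sum2·256 + sum1 = 166·256 + 112 = 42608 = 0xA670.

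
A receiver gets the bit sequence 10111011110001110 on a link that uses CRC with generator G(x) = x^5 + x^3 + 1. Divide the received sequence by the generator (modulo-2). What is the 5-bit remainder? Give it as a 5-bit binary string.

10011

Modulo-2 division of 10111011110001110 by 101001:
  pos 0: 101110 XOR 101001 = 000111
  pos 3: 111111 XOR 101001 = 010110
  pos 4: 101101 XOR 101001 = 000100
  pos 7: 100000 XOR 101001 = 001001
  pos 9: 100111 XOR 101001 = 001110
  pos 11: 111010 XOR 101001 = 010011
Remainder = 10011 (nonzero — an error is detected).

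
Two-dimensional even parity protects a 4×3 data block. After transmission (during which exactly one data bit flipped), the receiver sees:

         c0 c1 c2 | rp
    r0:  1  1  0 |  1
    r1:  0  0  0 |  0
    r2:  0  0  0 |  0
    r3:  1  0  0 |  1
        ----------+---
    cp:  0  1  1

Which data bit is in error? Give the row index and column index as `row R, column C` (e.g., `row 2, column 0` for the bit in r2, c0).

Recompute each row's even parity and compare to rp:
  r0: data parity 0, sent rp 1 → mismatch
  r1: data parity 0, sent rp 0 → ok
  r2: data parity 0, sent rp 0 → ok
  r3: data parity 1, sent rp 1 → ok
Recompute each column's even parity and compare to cp:
  c0: data parity 0, sent cp 0 → ok
  c1: data parity 1, sent cp 1 → ok
  c2: data parity 0, sent cp 1 → mismatch
Exactly one row (r0) and one column (c2) fail → the flipped bit is at their intersection.

row 0, column 2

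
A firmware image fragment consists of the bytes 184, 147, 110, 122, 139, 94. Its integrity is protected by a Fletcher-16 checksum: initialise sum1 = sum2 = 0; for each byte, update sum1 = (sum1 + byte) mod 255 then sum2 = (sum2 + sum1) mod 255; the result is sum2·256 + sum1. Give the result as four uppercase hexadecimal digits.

D41F

Running sums (mod 255):
  after byte 0 (184): sum1=184, sum2=184
  after byte 1 (147): sum1=76, sum2=5
  after byte 2 (110): sum1=186, sum2=191
  after byte 3 (122): sum1=53, sum2=244
  after byte 4 (139): sum1=192, sum2=181
  after byte 5 (94): sum1=31, sum2=212
Checksum = sum2·256 + sum1 = 212·256 + 31 = 54303 = 0xD41F.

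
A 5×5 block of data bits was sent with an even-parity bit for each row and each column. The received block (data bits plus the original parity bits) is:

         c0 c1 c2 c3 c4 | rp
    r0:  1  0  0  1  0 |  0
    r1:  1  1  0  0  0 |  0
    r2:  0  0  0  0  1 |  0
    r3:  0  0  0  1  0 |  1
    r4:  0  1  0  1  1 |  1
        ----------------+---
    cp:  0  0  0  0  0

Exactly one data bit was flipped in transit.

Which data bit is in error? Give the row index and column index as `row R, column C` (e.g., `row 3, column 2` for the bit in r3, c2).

row 2, column 3

Recompute each row's even parity and compare to rp:
  r0: data parity 0, sent rp 0 → ok
  r1: data parity 0, sent rp 0 → ok
  r2: data parity 1, sent rp 0 → mismatch
  r3: data parity 1, sent rp 1 → ok
  r4: data parity 1, sent rp 1 → ok
Recompute each column's even parity and compare to cp:
  c0: data parity 0, sent cp 0 → ok
  c1: data parity 0, sent cp 0 → ok
  c2: data parity 0, sent cp 0 → ok
  c3: data parity 1, sent cp 0 → mismatch
  c4: data parity 0, sent cp 0 → ok
Exactly one row (r2) and one column (c3) fail → the flipped bit is at their intersection.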